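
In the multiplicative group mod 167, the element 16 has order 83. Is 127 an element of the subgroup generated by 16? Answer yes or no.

yes

127 ∈ ⟨16⟩ iff 127^83 ≡ 1 (mod 167), since |⟨16⟩| = 83.
127^83 mod 167 = 1.
Since 1 = 1, 127 lies in the subgroup.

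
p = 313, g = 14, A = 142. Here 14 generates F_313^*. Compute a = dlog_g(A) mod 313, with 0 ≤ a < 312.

Baby-step giant-step with m = ceil(sqrt(312)) = 18.
Baby table (14^j mod 313 for j=0..17):
  0:1  1:14  2:196  3:240  4:230  5:90  6:8  7:112
  8:3  9:42  10:275  11:94  12:64  13:270  14:24  15:23
  16:9  17:126
Giant step factor: 14^(-18) ≡ 151 (mod 313).
Scan 142·151^i mod 313 for i = 0, 1, …:
  i=0: 142   i=1: 158   i=2: 70   i=3: 241
  i=4: 83   i=5: 13   i=6: 85   i=7: 2
  i=8: 302   i=9: 217   i=10: 215   i=11: 226
  i=12: 9
Match at i=12, j=16: a = 12·18 + 16 = 232.

232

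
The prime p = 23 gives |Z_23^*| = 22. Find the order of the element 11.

22

The order of 11 must divide p − 1 = 22 = 2 · 11.
Divisors: 1, 2, 11, 22.
Check each in increasing order: 11^1 ≡ 11;  11^2 ≡ 6;  11^11 ≡ 22;  11^22 ≡ 1.
Smallest exponent giving 1 is 22.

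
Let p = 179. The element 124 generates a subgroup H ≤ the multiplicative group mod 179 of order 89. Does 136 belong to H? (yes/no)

no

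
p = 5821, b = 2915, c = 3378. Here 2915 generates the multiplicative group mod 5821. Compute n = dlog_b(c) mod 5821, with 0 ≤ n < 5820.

967

Baby-step giant-step with m = ceil(sqrt(5820)) = 77.
Baby table (2915^j mod 5821 for j=0..76):
  0:1  1:2915  2:4386  3:2274  4:4412  5:2391  6:2028  7:3305
  8:320  9:1440  10:659  11:55  12:3158  13:2569  14:2829  15:3999
  16:3443  17:941  18:1324  19:137  20:3527  21:1319  22:3025  23:4881
  24:1591  25:4249  26:4568  27:3093  28:5187  29:2968  30:1714  31:1892
  32:2693  33:3387  34:689  35:190  36:855  37:937  38:1306  39:56
  40:252  41:1134  42:5103  43:2590  44:13  45:2969  46:4629  47:457
  48:4967  49:1978  50:3080  51:2218  52:4160  53:1257  54:2746  55:715
  56:307  57:4292  58:1851  59:5419  60:4012  61:591  62:5570  63:1781
  64:5104  65:5505  66:4399  67:5243  68:3220  69:2848  70:1174  71:5283
  72:3400  73:3658  74:4819  75:1312  76:83
Giant step factor: 2915^(-77) ≡ 5408 (mod 5821).
Scan 3378·5408^i mod 5821 for i = 0, 1, …:
  i=0: 3378   i=1: 1926   i=2: 2039   i=3: 1938
  i=4: 2904   i=5: 5595   i=6: 202   i=7: 3889
  i=8: 439   i=9: 4965   i=10: 4268   i=11: 1079
  i=12: 2590
Match at i=12, j=43: n = 12·77 + 43 = 967.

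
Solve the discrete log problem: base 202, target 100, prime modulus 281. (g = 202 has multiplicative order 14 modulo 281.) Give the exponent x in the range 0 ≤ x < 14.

Successive powers of 202 modulo 281:
  202^0=1  202^1=202  202^2=59  202^3=116  202^4=109  202^5=100
So 202^5 ≡ 100 (mod 281), giving x = 5.

5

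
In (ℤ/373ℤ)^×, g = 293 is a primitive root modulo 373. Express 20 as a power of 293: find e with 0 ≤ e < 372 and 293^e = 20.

Baby-step giant-step with m = ceil(sqrt(372)) = 20.
Baby table (293^j mod 373 for j=0..19):
  0:1  1:293  2:59  3:129  4:124  5:151  6:229  7:330
  8:83  9:74  10:48  11:263  12:221  13:224  14:357  15:161
  16:175  17:174  18:254  19:195
Giant step factor: 293^(-20) ≡ 130 (mod 373).
Scan 20·130^i mod 373 for i = 0, 1, …:
  i=0: 20   i=1: 362   i=2: 62   i=3: 227
  i=4: 43   i=5: 368   i=6: 96   i=7: 171
  i=8: 223   i=9: 269   i=10: 281   i=11: 349
  i=12: 237   i=13: 224
Match at i=13, j=13: e = 13·20 + 13 = 273.

273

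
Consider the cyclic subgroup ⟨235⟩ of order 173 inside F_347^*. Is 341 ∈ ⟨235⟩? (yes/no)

341 ∈ ⟨235⟩ iff 341^173 ≡ 1 (mod 347), since |⟨235⟩| = 173.
341^173 mod 347 = 1.
Since 1 = 1, 341 lies in the subgroup.

yes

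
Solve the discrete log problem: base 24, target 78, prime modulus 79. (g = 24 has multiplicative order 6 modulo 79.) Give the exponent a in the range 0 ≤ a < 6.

3

Successive powers of 24 modulo 79:
  24^0=1  24^1=24  24^2=23  24^3=78
So 24^3 ≡ 78 (mod 79), giving a = 3.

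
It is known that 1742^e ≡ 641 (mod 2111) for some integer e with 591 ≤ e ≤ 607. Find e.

593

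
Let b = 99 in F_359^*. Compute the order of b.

179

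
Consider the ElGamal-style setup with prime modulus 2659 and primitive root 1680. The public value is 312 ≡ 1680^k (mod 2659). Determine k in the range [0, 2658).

569

Baby-step giant-step with m = ceil(sqrt(2658)) = 52.
Baby table (1680^j mod 2659 for j=0..51):
  0:1  1:1680  2:1201  3:2158  4:1223  5:1892  6:1055  7:1506
  8:1371  9:586  10:650  11:1810  12:1563  13:1407  14:2568  15:1342
  16:2387  17:388  18:385  19:663  20:2378  21:1222  22:212  23:2513
  24:2007  25:148  26:1353  27:2254  28:304  29:192  30:821  31:1918
  32:2191  33:824  34:1640  35:476  36:1980  37:2650  38:834  39:2486
  40:1850  41:2288  42:1585  43:1141  44:2400  45:956  46:44  47:2127
  48:2323  49:1887  50:632  51:819
Giant step factor: 1680^(-52) ≡ 2399 (mod 2659).
Scan 312·2399^i mod 2659 for i = 0, 1, …:
  i=0: 312   i=1: 1309   i=2: 12   i=3: 2198
  i=4: 205   i=5: 2539   i=6: 1951   i=7: 609
  i=8: 1200   i=9: 1762   i=10: 1887
Match at i=10, j=49: k = 10·52 + 49 = 569.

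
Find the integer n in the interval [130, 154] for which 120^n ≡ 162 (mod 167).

Compute 120^130 mod 167 = 18, then multiply by 120 repeatedly:
  120^130=18  120^131=156  120^132=16  120^133=83  120^134=107
  120^135=148  120^136=58  120^137=113  120^138=33  120^139=119
  120^140=85  120^141=13  120^142=57  120^143=160  120^144=162
Found 162 at exponent 144.

144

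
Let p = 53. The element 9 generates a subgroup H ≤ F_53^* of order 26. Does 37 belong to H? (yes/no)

yes

37 ∈ ⟨9⟩ iff 37^26 ≡ 1 (mod 53), since |⟨9⟩| = 26.
37^26 mod 53 = 1.
Since 1 = 1, 37 lies in the subgroup.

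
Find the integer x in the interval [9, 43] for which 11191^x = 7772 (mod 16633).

40

Compute 11191^9 mod 16633 = 3265, then multiply by 11191 repeatedly:
  11191^9=3265  11191^10=12547  11191^11=14324  11191^12=7663  11191^13=13518
  11191^14=2803  11191^15=15168  11191^16=5323  11191^17=6920  11191^18=15105
  11191^19=15509  11191^20=12497  11191^21=3663  11191^22=8921  11191^23=3645
  11191^24=7079  11191^25=14743  11191^26=6186  11191^27=980  11191^28=6033
  11191^29=1956  11191^30=568  11191^31=2682  11191^32=8330  11191^33=9698
  11191^34=16626  11191^35=4828  11191^36=6164  11191^37=4273  11191^38=15901
  11191^39=8257  11191^40=7772
Found 7772 at exponent 40.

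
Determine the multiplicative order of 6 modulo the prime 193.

96

The order of 6 must divide p − 1 = 192 = 2^6 · 3.
Divisors: 1, 2, 3, 4, 6, 8, 12, 16, 24, 32, 48, 64, 96, 192.
Check each in increasing order: 6^1 ≡ 6;  6^2 ≡ 36;  6^3 ≡ 23;  6^4 ≡ 138;  6^6 ≡ 143;  6^8 ≡ 130;  6^12 ≡ 184;  6^16 ≡ 109;  6^24 ≡ 81;  6^32 ≡ 108;  6^48 ≡ 192;  6^64 ≡ 84;  6^96 ≡ 1.
Smallest exponent giving 1 is 96.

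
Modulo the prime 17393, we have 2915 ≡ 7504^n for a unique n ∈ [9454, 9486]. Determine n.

9476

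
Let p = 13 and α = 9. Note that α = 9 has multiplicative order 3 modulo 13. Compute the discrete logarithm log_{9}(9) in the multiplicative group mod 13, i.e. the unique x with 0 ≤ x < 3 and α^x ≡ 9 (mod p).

1

Successive powers of 9 modulo 13:
  9^0=1  9^1=9
So 9^1 ≡ 9 (mod 13), giving x = 1.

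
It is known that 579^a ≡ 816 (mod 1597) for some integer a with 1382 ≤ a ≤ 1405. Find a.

Compute 579^1382 mod 1597 = 1145, then multiply by 579 repeatedly:
  579^1382=1145  579^1383=200  579^1384=816
Found 816 at exponent 1384.

1384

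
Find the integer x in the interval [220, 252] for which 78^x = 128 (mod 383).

Compute 78^220 mod 383 = 128, then multiply by 78 repeatedly:
  78^220=128
Found 128 at exponent 220.

220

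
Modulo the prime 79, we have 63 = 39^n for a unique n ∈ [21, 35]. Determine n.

Compute 39^21 mod 79 = 57, then multiply by 39 repeatedly:
  39^21=57  39^22=11  39^23=34  39^24=62  39^25=48
  39^26=55  39^27=12  39^28=73  39^29=3  39^30=38
  39^31=60  39^32=49  39^33=15  39^34=32  39^35=63
Found 63 at exponent 35.

35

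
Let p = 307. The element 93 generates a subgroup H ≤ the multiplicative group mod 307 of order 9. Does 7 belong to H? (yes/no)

⟨93⟩ has order 9; its elements mod 307 are {1, 17, 46, 53, 93, 168, 274, 287, 289}.
7 is not in this set.

no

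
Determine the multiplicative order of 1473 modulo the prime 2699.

The order of 1473 must divide p − 1 = 2698 = 2 · 19 · 71.
Divisors: 1, 2, 19, 38, 71, 142, 1349, 2698.
Check each in increasing order: 1473^1 ≡ 1473;  1473^2 ≡ 2432;  1473^19 ≡ 616;  1473^38 ≡ 1596;  1473^71 ≡ 2233;  1473^142 ≡ 1236;  1473^1349 ≡ 2698;  1473^2698 ≡ 1.
Smallest exponent giving 1 is 2698.

2698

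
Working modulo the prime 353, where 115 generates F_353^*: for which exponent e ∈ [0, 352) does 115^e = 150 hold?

93

Baby-step giant-step with m = ceil(sqrt(352)) = 19.
Baby table (115^j mod 353 for j=0..18):
  0:1  1:115  2:164  3:151  4:68  5:54  6:209  7:31
  8:35  9:142  10:92  11:343  12:262  13:125  14:255  15:26
  16:166  17:28  18:43
Giant step factor: 115^(-19) ≡ 118 (mod 353).
Scan 150·118^i mod 353 for i = 0, 1, …:
  i=0: 150   i=1: 50   i=2: 252   i=3: 84
  i=4: 28
Match at i=4, j=17: e = 4·19 + 17 = 93.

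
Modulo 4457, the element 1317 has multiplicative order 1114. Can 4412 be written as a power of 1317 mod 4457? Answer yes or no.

no

4412 ∈ ⟨1317⟩ iff 4412^1114 ≡ 1 (mod 4457), since |⟨1317⟩| = 1114.
4412^1114 mod 4457 = 2577.
Since 2577 ≠ 1, 4412 does not lie in the subgroup.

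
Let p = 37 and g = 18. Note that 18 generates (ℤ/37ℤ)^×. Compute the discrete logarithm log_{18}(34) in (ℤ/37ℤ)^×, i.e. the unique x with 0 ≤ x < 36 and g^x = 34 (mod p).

28

Successive powers of 18 modulo 37:
  18^0=1  18^1=18  18^2=28  18^3=23  18^4=7  18^5=15
  18^6=11  18^7=13  18^8=12  18^9=31  18^10=3  18^11=17
  18^12=10  18^13=32  18^14=21  18^15=8  18^16=33  18^17=2
  18^18=36  18^19=19  18^20=9  18^21=14  18^22=30  18^23=22
  18^24=26  18^25=24  18^26=25  18^27=6  18^28=34
So 18^28 ≡ 34 (mod 37), giving x = 28.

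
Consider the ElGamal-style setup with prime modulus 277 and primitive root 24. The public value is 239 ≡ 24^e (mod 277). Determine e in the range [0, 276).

93

Baby-step giant-step with m = ceil(sqrt(276)) = 17.
Baby table (24^j mod 277 for j=0..16):
  0:1  1:24  2:22  3:251  4:207  5:259  6:122  7:158
  8:191  9:152  10:47  11:20  12:203  13:163  14:34  15:262
  16:194
Giant step factor: 24^(-17) ≡ 162 (mod 277).
Scan 239·162^i mod 277 for i = 0, 1, …:
  i=0: 239   i=1: 215   i=2: 205   i=3: 247
  i=4: 126   i=5: 191
Match at i=5, j=8: e = 5·17 + 8 = 93.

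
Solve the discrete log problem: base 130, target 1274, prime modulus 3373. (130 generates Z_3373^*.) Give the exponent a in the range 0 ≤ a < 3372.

1628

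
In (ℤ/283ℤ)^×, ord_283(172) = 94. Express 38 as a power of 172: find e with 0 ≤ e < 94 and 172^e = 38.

86

Baby-step giant-step with m = ceil(sqrt(94)) = 10.
Baby table (172^j mod 283 for j=0..9):
  0:1  1:172  2:152  3:108  4:181  5:2  6:61  7:21
  8:216  9:79
Giant step factor: 172^(-10) ≡ 71 (mod 283).
Scan 38·71^i mod 283 for i = 0, 1, …:
  i=0: 38   i=1: 151   i=2: 250   i=3: 204
  i=4: 51   i=5: 225   i=6: 127   i=7: 244
  i=8: 61
Match at i=8, j=6: e = 8·10 + 6 = 86.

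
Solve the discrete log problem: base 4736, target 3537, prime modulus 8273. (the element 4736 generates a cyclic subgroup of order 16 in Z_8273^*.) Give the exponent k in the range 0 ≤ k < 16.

9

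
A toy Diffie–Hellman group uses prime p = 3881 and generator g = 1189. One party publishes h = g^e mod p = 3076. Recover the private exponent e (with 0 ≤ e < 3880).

Baby-step giant-step with m = ceil(sqrt(3880)) = 63.
Baby table (1189^j mod 3881 for j=0..62):
  0:1  1:1189  2:1037  3:2716  4:332  5:2767  6:2756  7:1320
  8:1556  9:2728  10:2957  11:3568  12:419  13:1423  14:3712  15:871
  16:3273  17:2835  18:2107  19:1978  20:3837  21:2018  22:944  23:807
  24:916  25:2444  26:2928  27:135  28:1394  29:279  30:1846  31:2129
  32:969  33:3365  34:3555  35:486  36:3466  37:3333  38:436  39:2231
  40:1936  41:471  42:1155  43:3302  44:2387  45:1132  46:3122  47:1822
  48:760  49:3248  50:277  51:3349  52:55  53:3299  54:2701  55:1902
  56:2736  57:826  58:221  59:2742  60:198  61:2562  62:3514
Giant step factor: 1189^(-63) ≡ 140 (mod 3881).
Scan 3076·140^i mod 3881 for i = 0, 1, …:
  i=0: 3076   i=1: 3730   i=2: 2146   i=3: 1603
  i=4: 3203   i=5: 2105   i=6: 3625   i=7: 2970
  i=8: 533   i=9: 881     …   i=51: 645
  i=52: 1037
Match at i=52, j=2: e = 52·63 + 2 = 3278.

3278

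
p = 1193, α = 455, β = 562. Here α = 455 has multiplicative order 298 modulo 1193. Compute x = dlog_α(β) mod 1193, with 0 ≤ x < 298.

282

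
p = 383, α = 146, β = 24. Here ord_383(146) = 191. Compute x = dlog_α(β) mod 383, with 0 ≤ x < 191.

75

Baby-step giant-step with m = ceil(sqrt(191)) = 14.
Baby table (146^j mod 383 for j=0..13):
  0:1  1:146  2:251  3:261  4:189  5:18  6:330  7:305
  8:102  9:338  10:324  11:195  12:128  13:304
Giant step factor: 146^(-14) ≡ 235 (mod 383).
Scan 24·235^i mod 383 for i = 0, 1, …:
  i=0: 24   i=1: 278   i=2: 220   i=3: 378
  i=4: 357   i=5: 18
Match at i=5, j=5: x = 5·14 + 5 = 75.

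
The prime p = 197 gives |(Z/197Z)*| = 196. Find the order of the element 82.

196

The order of 82 must divide p − 1 = 196 = 2^2 · 7^2.
Divisors: 1, 2, 4, 7, 14, 28, 49, 98, 196.
Check each in increasing order: 82^1 ≡ 82;  82^2 ≡ 26;  82^4 ≡ 85;  82^7 ≡ 177;  82^14 ≡ 6;  82^28 ≡ 36;  82^49 ≡ 14;  82^98 ≡ 196;  82^196 ≡ 1.
Smallest exponent giving 1 is 196.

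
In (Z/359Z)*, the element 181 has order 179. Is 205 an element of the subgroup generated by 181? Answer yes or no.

205 ∈ ⟨181⟩ iff 205^179 ≡ 1 (mod 359), since |⟨181⟩| = 179.
205^179 mod 359 = 1.
Since 1 = 1, 205 lies in the subgroup.

yes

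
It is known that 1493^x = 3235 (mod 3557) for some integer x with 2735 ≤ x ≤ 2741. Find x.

2738

Compute 1493^2735 mod 3557 = 2791, then multiply by 1493 repeatedly:
  1493^2735=2791  1493^2736=1716  1493^2737=948  1493^2738=3235
Found 3235 at exponent 2738.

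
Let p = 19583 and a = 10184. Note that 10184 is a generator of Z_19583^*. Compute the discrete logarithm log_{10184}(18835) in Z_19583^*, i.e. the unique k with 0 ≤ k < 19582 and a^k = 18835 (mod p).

19566

Baby-step giant-step with m = ceil(sqrt(19582)) = 140.
Baby table (10184^j mod 19583 for j=0..139):
  0:1  1:10184  2:2288  3:16805  4:6283  5:8411  6:1582  7:13862
  8:16344  9:11379  10:11125  11:9345  12:15683  13:16307  14:6648  15:4801
  16:14216  17:18208  18:18428  19:6863  20:1065  21:16561  22:8428  23:18046
  24:13592  25:8284  26:692  27:17031  28:16656  29:16341  30:410  31:4261
  32:17679  33:16417  34:10657  35:1902  36:2381  37:4350  38:3654  39:4636
  40:17994  41:12765  42:6806  43:8067  44:3643  45:10110  46:12409  47:4157
  48:16025  49:13461  50:5824  51:14292  52:8872  53:16069  54:11148  55:8581
  56:9558  57:11162  58:14076  59:2424  60:11436  61:4123  62:2680  63:14001
  64:2361  65:16083  66:16643  67:1447  68:9832  69:1209  70:14332  71:4989
  72:9674  73:17526  74:5322  75:13087  76:15693  77:649  78:9945  79:16187
  80:18297  81:4403  82:14665  83:8402  84:7841  85:12853  86:2180  87:13581
  88:13758  89:14690  90:8423  91:6292  92:2152  93:2591  94:8443  95:14142
  96:8746  97:5780  98:16605  99:6115  100:1220  101:8858  102:10574  103:18282
  104:8307  105:19511  106:10906  107:11511  108:4186  109:17616  110:1481  111:3594
  112:669  113:17795  114:3198  115:1903  116:12565  117:6638  118:876  119:10919
  120:6822  121:14347  122:1085  123:4828  124:15022  125:1652  126:2171  127:257
  128:12749  129:526  130:10625  131:8925  132:7497  133:14914  134:18011  135:9646
  136:6536  137:7  138:12539  139:16016
Giant step factor: 10184^(-140) ≡ 17153 (mod 19583).
Scan 18835·17153^i mod 19583 for i = 0, 1, …:
  i=0: 18835   i=1: 16004   i=2: 2118   i=3: 3589
  i=4: 12748   i=5: 2666   i=6: 3593   i=7: 3028
  i=8: 5168   i=9: 14046     …   i=138: 5814
  i=139: 10906
Match at i=139, j=106: k = 139·140 + 106 = 19566.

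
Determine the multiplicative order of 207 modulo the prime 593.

296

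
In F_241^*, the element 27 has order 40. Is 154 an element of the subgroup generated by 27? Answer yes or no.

yes

154 ∈ ⟨27⟩ iff 154^40 ≡ 1 (mod 241), since |⟨27⟩| = 40.
154^40 mod 241 = 1.
Since 1 = 1, 154 lies in the subgroup.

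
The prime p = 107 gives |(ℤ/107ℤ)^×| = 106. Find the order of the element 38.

The order of 38 must divide p − 1 = 106 = 2 · 53.
Divisors: 1, 2, 53, 106.
Check each in increasing order: 38^1 ≡ 38;  38^2 ≡ 53;  38^53 ≡ 106;  38^106 ≡ 1.
Smallest exponent giving 1 is 106.

106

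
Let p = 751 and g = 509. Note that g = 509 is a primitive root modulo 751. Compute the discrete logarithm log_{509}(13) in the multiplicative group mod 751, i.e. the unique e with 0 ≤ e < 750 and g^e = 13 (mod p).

Baby-step giant-step with m = ceil(sqrt(750)) = 28.
Baby table (509^j mod 751 for j=0..27):
  0:1  1:509  2:737  3:384  4:196  5:632  6:260  7:164
  8:115  9:708  10:643  11:602  12:10  13:584  14:611  15:85
  16:458  17:312  18:347  19:138  20:399  21:321  22:422  23:12
  24:100  25:583  26:102  27:99
Giant step factor: 509^(-28) ≡ 477 (mod 751).
Scan 13·477^i mod 751 for i = 0, 1, …:
  i=0: 13   i=1: 193   i=2: 439   i=3: 625
  i=4: 729   i=5: 20   i=6: 528   i=7: 271
  i=8: 95   i=9: 255     …   i=15: 74
  i=16: 1
Match at i=16, j=0: e = 16·28 + 0 = 448.

448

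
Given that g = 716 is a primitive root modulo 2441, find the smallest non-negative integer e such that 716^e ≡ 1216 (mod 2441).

Baby-step giant-step with m = ceil(sqrt(2440)) = 50.
Baby table (716^j mod 2441 for j=0..49):
  0:1  1:716  2:46  3:1203  4:2116  5:1636  6:2137  7:2026
  8:662  9:438  10:1160  11:620  12:2099  13:1669  14:1355  15:1103
  16:1305  17:1918  18:1446  19:352  20:609  21:1546  22:1163  23:327
  24:2237  25:396  26:380  27:1129  28:393  29:673  30:991  31:1666
  32:1648  33:965  34:137  35:452  36:1420  37:1264  38:1854  39:2001
  40:2290  41:1729  42:377  43:1422  44:255  45:1946  46:1966  47:1640
  48:119  49:2210
Giant step factor: 716^(-50) ≡ 2140 (mod 2441).
Scan 1216·2140^i mod 2441 for i = 0, 1, …:
  i=0: 1216   i=1: 134   i=2: 1163
Match at i=2, j=22: e = 2·50 + 22 = 122.

122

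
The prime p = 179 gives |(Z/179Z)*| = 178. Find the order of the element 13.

89

The order of 13 must divide p − 1 = 178 = 2 · 89.
Divisors: 1, 2, 89, 178.
Check each in increasing order: 13^1 ≡ 13;  13^2 ≡ 169;  13^89 ≡ 1.
Smallest exponent giving 1 is 89.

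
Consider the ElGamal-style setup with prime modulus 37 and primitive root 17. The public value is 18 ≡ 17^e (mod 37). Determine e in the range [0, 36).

23

Successive powers of 17 modulo 37:
  17^0=1  17^1=17  17^2=30  17^3=29  17^4=12  17^5=19
  17^6=27  17^7=15  17^8=33  17^9=6  17^10=28  17^11=32
  17^12=26  17^13=35  17^14=3  17^15=14  17^16=16  17^17=13
  17^18=36  17^19=20  17^20=7  17^21=8  17^22=25  17^23=18
So 17^23 ≡ 18 (mod 37), giving e = 23.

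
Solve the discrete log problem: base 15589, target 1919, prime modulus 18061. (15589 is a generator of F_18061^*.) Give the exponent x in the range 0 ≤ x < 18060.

3747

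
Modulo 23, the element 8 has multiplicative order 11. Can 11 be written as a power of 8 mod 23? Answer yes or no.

⟨8⟩ has order 11; its elements mod 23 are {1, 2, 3, 4, 6, 8, 9, 12, 13, 16, 18}.
11 is not in this set.

no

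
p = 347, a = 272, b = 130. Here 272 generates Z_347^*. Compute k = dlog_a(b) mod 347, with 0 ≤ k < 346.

284

Baby-step giant-step with m = ceil(sqrt(346)) = 19.
Baby table (272^j mod 347 for j=0..18):
  0:1  1:272  2:73  3:77  4:124  5:69  6:30  7:179
  8:108  9:228  10:250  11:335  12:206  13:165  14:117  15:247
  16:213  17:334  18:281
Giant step factor: 272^(-19) ≡ 215 (mod 347).
Scan 130·215^i mod 347 for i = 0, 1, …:
  i=0: 130   i=1: 190   i=2: 251   i=3: 180
  i=4: 183   i=5: 134   i=6: 9   i=7: 200
  i=8: 319   i=9: 226     …   i=13: 174
  i=14: 281
Match at i=14, j=18: k = 14·19 + 18 = 284.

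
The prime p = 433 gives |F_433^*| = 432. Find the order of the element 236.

The order of 236 must divide p − 1 = 432 = 2^4 · 3^3.
Divisors: 1, 2, 3, 4, 6, 8, 9, 12, 16, 18, 24, 27, 36, 48, 54, 72, 108, 144, 216, 432.
Check each in increasing order: 236^1 ≡ 236;  236^2 ≡ 272;  236^3 ≡ 108;  236^4 ≡ 374;  236^6 ≡ 406;  236^8 ≡ 17;  236^9 ≡ 115;  236^12 ≡ 296;  236^16 ≡ 289;  236^18 ≡ 235;  236^24 ≡ 150;  236^27 ≡ 179;  236^36 ≡ 234;  236^48 ≡ 417;  236^54 ≡ 432;  236^72 ≡ 198;  236^108 ≡ 1.
Smallest exponent giving 1 is 108.

108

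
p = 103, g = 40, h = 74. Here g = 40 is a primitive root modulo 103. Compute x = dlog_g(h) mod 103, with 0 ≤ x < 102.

11

Successive powers of 40 modulo 103:
  40^0=1  40^1=40  40^2=55  40^3=37  40^4=38  40^5=78
  40^6=30  40^7=67  40^8=2  40^9=80  40^10=7  40^11=74
So 40^11 ≡ 74 (mod 103), giving x = 11.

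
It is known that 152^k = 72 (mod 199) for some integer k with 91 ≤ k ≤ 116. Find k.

98

Compute 152^91 mod 199 = 149, then multiply by 152 repeatedly:
  152^91=149  152^92=161  152^93=194  152^94=36  152^95=99
  152^96=123  152^97=189  152^98=72
Found 72 at exponent 98.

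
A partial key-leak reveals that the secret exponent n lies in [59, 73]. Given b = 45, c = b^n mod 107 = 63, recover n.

69

Compute 45^59 mod 107 = 84, then multiply by 45 repeatedly:
  45^59=84  45^60=35  45^61=77  45^62=41  45^63=26
  45^64=100  45^65=6  45^66=56  45^67=59  45^68=87
  45^69=63
Found 63 at exponent 69.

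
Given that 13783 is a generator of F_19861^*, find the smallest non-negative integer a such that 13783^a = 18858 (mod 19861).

758

Baby-step giant-step with m = ceil(sqrt(19860)) = 141.
Baby table (13783^j mod 19861 for j=0..140):
  0:1  1:13783  2:624  3:779  4:12017  5:9432  6:11011  7:6712
  8:18819  9:17478  10:5205  11:2583  12:10577  13:3051  14:6196  15:17029
  16:13270  17:461  18:18304  19:9610  20:1621  21:18479  22:18454  23:11516
  24:15777  25:16163  26:13653  27:16185  28:18964  29:10052  30:16241  31:16233
  32:5274  33:282  34:13911  35:17080  36:1207  37:12424  38:18311  39:6786
  40:5989  41:4071  42:3268  43:17957  44:13410  45:3564  46:6359  47:19365
  48:15677  49:8272  50:10836  51:17729  52:8924  53:319  54:7496  55:446
  56:10169  57:250  58:9797  59:16973  60:16001  61:5239  62:14402  63:11932
  64:9676  65:17554  66:80  67:10285  68:10198  69:2737  70:8032  71:19703
  72:6996  73:713  74:15945  75:7970  76:19180  77:8030  78:11998  79:5748
  80:19016  81:11772  82:8967  83:17019  84:14467  85:14082  86:10514  87:8606
  88:6606  89:7674  90:10917  91:2075  92:19746  93:3835  94:7684  95:9720
  96:8315  97:7675  98:4839  99:2699  100:664  101:15852  102:17116  103:870
  104:15027  105:6633  106:2456  107:7904  108:3247  109:6568  110:306  111:7066
  112:12195  113:42  114:2917  115:6347  116:12857  117:8189  118:18785  119:5659
  120:3850  121:15819  122:19080  123:139  124:9181  125:7292  126:8976  127:2039
  128:222  129:1232  130:19362  131:14050  132:6400  133:8499  134:1539  135:489
  136:7008  137:7221  138:3572  139:17318  140:4496
Giant step factor: 13783^(-141) ≡ 5615 (mod 19861).
Scan 18858·5615^i mod 19861 for i = 0, 1, …:
  i=0: 18858   i=1: 8679   i=2: 13552   i=3: 6989
  i=4: 17760   i=5: 319
Match at i=5, j=53: a = 5·141 + 53 = 758.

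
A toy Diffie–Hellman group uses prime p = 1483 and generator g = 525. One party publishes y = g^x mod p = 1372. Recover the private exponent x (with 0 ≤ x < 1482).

Baby-step giant-step with m = ceil(sqrt(1482)) = 39.
Baby table (525^j mod 1483 for j=0..38):
  0:1  1:525  2:1270  3:883  4:879  5:262  6:1114  7:548
  8:1481  9:433  10:426  11:1200  12:1208  13:959  14:738  15:387
  16:4  17:617  18:631  19:566  20:550  21:1048  22:7  23:709
  24:1475  25:249  26:221  27:351  28:383  29:870  30:1469  31:65
  32:16  33:985  34:1041  35:781  36:717  37:1226  38:28
Giant step factor: 525^(-39) ≡ 308 (mod 1483).
Scan 1372·308^i mod 1483 for i = 0, 1, …:
  i=0: 1372   i=1: 1404   i=2: 879
Match at i=2, j=4: x = 2·39 + 4 = 82.

82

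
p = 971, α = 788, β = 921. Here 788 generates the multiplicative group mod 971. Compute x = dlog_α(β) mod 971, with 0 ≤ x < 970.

Baby-step giant-step with m = ceil(sqrt(970)) = 32.
Baby table (788^j mod 971 for j=0..31):
  0:1  1:788  2:475  3:465  4:353  5:458  6:663  7:46
  8:321  9:488  10:28  11:702  12:677  13:397  14:174  15:201
  16:115  17:317  18:249  19:70  20:784  21:236  22:507  23:435
  24:17  25:773  26:307  27:137  28:175  29:18  30:590  31:782
Giant step factor: 788^(-32) ≡ 921 (mod 971).
Scan 921·921^i mod 971 for i = 0, 1, …:
  i=0: 921   i=1: 558   i=2: 259   i=3: 644
  i=4: 814   i=5: 82   i=6: 755   i=7: 119
  i=8: 847   i=9: 374     …   i=28: 349
  i=29: 28
Match at i=29, j=10: x = 29·32 + 10 = 938.

938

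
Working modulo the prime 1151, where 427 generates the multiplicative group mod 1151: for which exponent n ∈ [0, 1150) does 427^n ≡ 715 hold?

971

Baby-step giant-step with m = ceil(sqrt(1150)) = 34.
Baby table (427^j mod 1151 for j=0..33):
  0:1  1:427  2:471  3:843  4:849  5:1109  6:482  7:936
  8:275  9:23  10:613  11:474  12:973  13:1111  14:185  15:727
  16:810  17:570  18:529  19:287  20:543  21:510  22:231  23:802
  24:607  25:214  26:449  27:657  28:846  29:979  30:220  31:709
  32:30  33:149
Giant step factor: 427^(-34) ≡ 742 (mod 1151).
Scan 715·742^i mod 1151 for i = 0, 1, …:
  i=0: 715   i=1: 1070   i=2: 901   i=3: 962
  i=4: 184   i=5: 710   i=6: 813   i=7: 122
  i=8: 746   i=9: 1052     …   i=27: 337
  i=28: 287
Match at i=28, j=19: n = 28·34 + 19 = 971.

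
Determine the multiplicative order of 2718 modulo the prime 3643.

1821

The order of 2718 must divide p − 1 = 3642 = 2 · 3 · 607.
Divisors: 1, 2, 3, 6, 607, 1214, 1821, 3642.
Check each in increasing order: 2718^1 ≡ 2718;  2718^2 ≡ 3163;  2718^3 ≡ 3197;  2718^6 ≡ 2194;  2718^607 ≡ 422;  2718^1214 ≡ 3220;  2718^1821 ≡ 1.
Smallest exponent giving 1 is 1821.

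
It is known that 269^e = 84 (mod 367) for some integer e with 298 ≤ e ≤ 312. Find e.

Compute 269^298 mod 367 = 350, then multiply by 269 repeatedly:
  269^298=350  269^299=198  269^300=47  269^301=165  269^302=345
  269^303=321  269^304=104  269^305=84
Found 84 at exponent 305.

305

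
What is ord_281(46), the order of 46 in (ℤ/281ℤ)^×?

280

The order of 46 must divide p − 1 = 280 = 2^3 · 5 · 7.
Divisors: 1, 2, 4, 5, 7, 8, 10, 14, 20, 28, 35, 40, 56, 70, 140, 280.
Check each in increasing order: 46^1 ≡ 46;  46^2 ≡ 149;  46^4 ≡ 2;  46^5 ≡ 92;  46^7 ≡ 220;  46^8 ≡ 4;  46^10 ≡ 34;  46^14 ≡ 68;  46^20 ≡ 32;  46^28 ≡ 128;  46^35 ≡ 60;  46^40 ≡ 181;  46^56 ≡ 86;  46^70 ≡ 228;  46^140 ≡ 280;  46^280 ≡ 1.
Smallest exponent giving 1 is 280.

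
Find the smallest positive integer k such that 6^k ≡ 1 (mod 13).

The order of 6 must divide p − 1 = 12 = 2^2 · 3.
Divisors: 1, 2, 3, 4, 6, 12.
Check each in increasing order: 6^1 ≡ 6;  6^2 ≡ 10;  6^3 ≡ 8;  6^4 ≡ 9;  6^6 ≡ 12;  6^12 ≡ 1.
Smallest exponent giving 1 is 12.

12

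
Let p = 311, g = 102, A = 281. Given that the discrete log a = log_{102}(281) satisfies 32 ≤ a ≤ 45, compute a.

Compute 102^32 mod 311 = 60, then multiply by 102 repeatedly:
  102^32=60  102^33=211  102^34=63  102^35=206  102^36=175
  102^37=123  102^38=106  102^39=238  102^40=18  102^41=281
Found 281 at exponent 41.

41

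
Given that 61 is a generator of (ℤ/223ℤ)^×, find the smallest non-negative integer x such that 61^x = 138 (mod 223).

26

Baby-step giant-step with m = ceil(sqrt(222)) = 15.
Baby table (61^j mod 223 for j=0..14):
  0:1  1:61  2:153  3:190  4:217  5:80  6:197  7:198
  8:36  9:189  10:156  11:150  12:7  13:204  14:179
Giant step factor: 61^(-15) ≡ 195 (mod 223).
Scan 138·195^i mod 223 for i = 0, 1, …:
  i=0: 138   i=1: 150
Match at i=1, j=11: x = 1·15 + 11 = 26.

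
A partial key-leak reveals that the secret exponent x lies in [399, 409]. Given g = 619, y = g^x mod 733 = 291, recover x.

402

Compute 619^399 mod 733 = 367, then multiply by 619 repeatedly:
  619^399=367  619^400=676  619^401=634  619^402=291
Found 291 at exponent 402.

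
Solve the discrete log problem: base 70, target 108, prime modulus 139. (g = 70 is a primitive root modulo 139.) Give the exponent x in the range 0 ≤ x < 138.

13

Baby-step giant-step with m = ceil(sqrt(138)) = 12.
Baby table (70^j mod 139 for j=0..11):
  0:1  1:70  2:35  3:87  4:113  5:126  6:63  7:101
  8:120  9:60  10:30  11:15
Giant step factor: 70^(-12) ≡ 65 (mod 139).
Scan 108·65^i mod 139 for i = 0, 1, …:
  i=0: 108   i=1: 70
Match at i=1, j=1: x = 1·12 + 1 = 13.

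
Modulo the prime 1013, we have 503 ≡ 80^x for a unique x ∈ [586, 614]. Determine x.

596

Compute 80^586 mod 1013 = 572, then multiply by 80 repeatedly:
  80^586=572  80^587=175  80^588=831  80^589=635  80^590=150
  80^591=857  80^592=689  80^593=418  80^594=11  80^595=880
  80^596=503
Found 503 at exponent 596.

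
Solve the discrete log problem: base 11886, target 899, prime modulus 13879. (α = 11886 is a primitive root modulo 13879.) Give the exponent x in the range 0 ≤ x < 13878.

7483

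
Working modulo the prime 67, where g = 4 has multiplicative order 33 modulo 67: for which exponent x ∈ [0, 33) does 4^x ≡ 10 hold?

8

Successive powers of 4 modulo 67:
  4^0=1  4^1=4  4^2=16  4^3=64  4^4=55  4^5=19
  4^6=9  4^7=36  4^8=10
So 4^8 ≡ 10 (mod 67), giving x = 8.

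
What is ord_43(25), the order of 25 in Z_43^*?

The order of 25 must divide p − 1 = 42 = 2 · 3 · 7.
Divisors: 1, 2, 3, 6, 7, 14, 21, 42.
Check each in increasing order: 25^1 ≡ 25;  25^2 ≡ 23;  25^3 ≡ 16;  25^6 ≡ 41;  25^7 ≡ 36;  25^14 ≡ 6;  25^21 ≡ 1.
Smallest exponent giving 1 is 21.

21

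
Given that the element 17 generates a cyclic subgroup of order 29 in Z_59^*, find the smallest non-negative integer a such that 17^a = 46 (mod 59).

12

Successive powers of 17 modulo 59:
  17^0=1  17^1=17  17^2=53  17^3=16  17^4=36  17^5=22
  17^6=20  17^7=45  17^8=57  17^9=25  17^10=12  17^11=27
  17^12=46
So 17^12 ≡ 46 (mod 59), giving a = 12.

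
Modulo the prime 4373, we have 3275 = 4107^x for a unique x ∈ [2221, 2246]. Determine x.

2221

Compute 4107^2221 mod 4373 = 3275, then multiply by 4107 repeatedly:
  4107^2221=3275
Found 3275 at exponent 2221.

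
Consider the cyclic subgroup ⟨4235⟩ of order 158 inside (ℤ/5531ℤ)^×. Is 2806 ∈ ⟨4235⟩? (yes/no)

yes

2806 ∈ ⟨4235⟩ iff 2806^158 ≡ 1 (mod 5531), since |⟨4235⟩| = 158.
2806^158 mod 5531 = 1.
Since 1 = 1, 2806 lies in the subgroup.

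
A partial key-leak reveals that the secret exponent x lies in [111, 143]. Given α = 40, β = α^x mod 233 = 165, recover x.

Compute 40^111 mod 233 = 140, then multiply by 40 repeatedly:
  40^111=140  40^112=8  40^113=87  40^114=218  40^115=99
  40^116=232  40^117=193  40^118=31  40^119=75  40^120=204
  40^121=5  40^122=200  40^123=78  40^124=91  40^125=145
  40^126=208  40^127=165
Found 165 at exponent 127.

127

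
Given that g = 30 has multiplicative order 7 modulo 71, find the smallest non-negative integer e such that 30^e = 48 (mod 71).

2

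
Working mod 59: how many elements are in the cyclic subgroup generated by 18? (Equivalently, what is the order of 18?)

58

The order of 18 must divide p − 1 = 58 = 2 · 29.
Divisors: 1, 2, 29, 58.
Check each in increasing order: 18^1 ≡ 18;  18^2 ≡ 29;  18^29 ≡ 58;  18^58 ≡ 1.
Smallest exponent giving 1 is 58.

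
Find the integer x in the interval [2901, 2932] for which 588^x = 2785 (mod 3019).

2906

Compute 588^2901 mod 3019 = 2515, then multiply by 588 repeatedly:
  588^2901=2515  588^2902=2529  588^2903=1704  588^2904=2663  588^2905=2002
  588^2906=2785
Found 2785 at exponent 2906.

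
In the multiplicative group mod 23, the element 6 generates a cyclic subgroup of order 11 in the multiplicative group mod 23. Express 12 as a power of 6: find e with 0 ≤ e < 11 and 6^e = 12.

6

Successive powers of 6 modulo 23:
  6^0=1  6^1=6  6^2=13  6^3=9  6^4=8  6^5=2
  6^6=12
So 6^6 ≡ 12 (mod 23), giving e = 6.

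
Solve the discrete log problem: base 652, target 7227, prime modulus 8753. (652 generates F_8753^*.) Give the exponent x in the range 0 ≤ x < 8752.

Baby-step giant-step with m = ceil(sqrt(8752)) = 94.
Baby table (652^j mod 8753 for j=0..93):
  0:1  1:652  2:4960  3:4063  4:5670  5:3074  6:8564  7:8067
  8:7884  9:2357  10:4989  11:5465  12:709  13:7112  14:6687  15:930
  16:2403  17:8722  18:6047  19:3794  20:5342  21:8043  22:989  23:5859
  24:3760  25:680  26:5710  27:2895  28:5645  29:4280  30:7106  31:2775
  32:6182  33:4284  34:961  35:5109  36:4928  37:705  38:4504  39:4353
  40:2184  41:5982  42:5179  43:6803  44:6538  45:65  46:7368  47:7292
  48:1505  49:924  50:7244  51:5221  52:7928  53:4786  54:4404  55:424
  56:5105  57:2320  58:7124  59:5758  60:7932  61:7394  62:6738  63:7923
  64:1526  65:5863  66:6368  67:3014  68:4456  69:8069  70:435  71:3524
  72:4362  73:8052  74:6857  75:6734  76:5315  77:7945  78:7117  79:1194
  80:8224  81:5212  82:2060  83:3911  84:2849  85:1912  86:3698  87:4021
  88:4545  89:4826  90:4225  91:6258  92:1318  93:1542
Giant step factor: 652^(-94) ≡ 1554 (mod 8753).
Scan 7227·1554^i mod 8753 for i = 0, 1, …:
  i=0: 7227   i=1: 659   i=2: 8738   i=3: 2949
  i=4: 4927   i=5: 6436   i=6: 5618   i=7: 3631
  i=8: 5642   i=9: 5915     …   i=46: 1482
  i=47: 989
Match at i=47, j=22: x = 47·94 + 22 = 4440.

4440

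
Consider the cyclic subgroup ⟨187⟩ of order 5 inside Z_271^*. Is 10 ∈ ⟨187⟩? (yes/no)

⟨187⟩ has order 5; its elements mod 271 are {1, 10, 100, 187, 244}.
10 is in this set.

yes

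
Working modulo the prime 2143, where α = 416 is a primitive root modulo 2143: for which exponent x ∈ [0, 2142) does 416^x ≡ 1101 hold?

2065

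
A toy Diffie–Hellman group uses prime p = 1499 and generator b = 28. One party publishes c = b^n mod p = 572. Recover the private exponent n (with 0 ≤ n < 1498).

Baby-step giant-step with m = ceil(sqrt(1498)) = 39.
Baby table (28^j mod 1499 for j=0..38):
  0:1  1:28  2:784  3:966  4:66  5:349  6:778  7:798
  8:1358  9:549  10:382  11:203  12:1187  13:258  14:1228  15:1406
  16:394  17:539  18:102  19:1357  20:521  21:1097  22:736  23:1121
  24:1408  25:450  26:608  27:535  28:1489  29:1219  30:1154  31:833
  32:839  33:1007  34:1214  35:1014  36:1410  37:506  38:677
Giant step factor: 28^(-39) ≡ 590 (mod 1499).
Scan 572·590^i mod 1499 for i = 0, 1, …:
  i=0: 572   i=1: 205   i=2: 1030   i=3: 605
  i=4: 188   i=5: 1493   i=6: 957   i=7: 1006
  i=8: 1435   i=9: 1214
Match at i=9, j=34: n = 9·39 + 34 = 385.

385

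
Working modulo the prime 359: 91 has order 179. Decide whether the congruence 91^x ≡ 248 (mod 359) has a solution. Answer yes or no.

no

248 ∈ ⟨91⟩ iff 248^179 ≡ 1 (mod 359), since |⟨91⟩| = 179.
248^179 mod 359 = 358.
Since 358 ≠ 1, 248 does not lie in the subgroup.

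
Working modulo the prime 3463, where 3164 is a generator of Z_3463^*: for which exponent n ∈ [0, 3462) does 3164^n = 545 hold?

1041

Baby-step giant-step with m = ceil(sqrt(3462)) = 59.
Baby table (3164^j mod 3463 for j=0..58):
  0:1  1:3164  2:2826  3:3461  4:598  5:1274  6:4  7:2267
  8:915  9:3455  10:2392  11:1633  12:16  13:2142  14:197  15:3431
  16:2642  17:3069  18:64  19:1642  20:788  21:3335  22:179  23:1887
  24:256  25:3105  26:3152  27:2951  28:716  29:622  30:1024  31:2031
  32:2219  33:1415  34:2864  35:2488  36:633  37:1198  38:1950  39:2197
  40:1067  41:3026  42:2532  43:1329  44:874  45:1862  46:805  47:1715
  48:3202  49:1853  50:33  51:522  52:3220  53:3397  54:2419  55:486
  56:132  57:2088  58:2491
Giant step factor: 3164^(-59) ≡ 3240 (mod 3463).
Scan 545·3240^i mod 3463 for i = 0, 1, …:
  i=0: 545   i=1: 3133   i=2: 867   i=3: 587
  i=4: 693   i=5: 1296   i=6: 1884   i=7: 2354
  i=8: 1434   i=9: 2277     …   i=16: 1187
  i=17: 1950
Match at i=17, j=38: n = 17·59 + 38 = 1041.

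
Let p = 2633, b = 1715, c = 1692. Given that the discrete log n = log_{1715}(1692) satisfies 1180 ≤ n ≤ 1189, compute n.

Compute 1715^1180 mod 2633 = 1692, then multiply by 1715 repeatedly:
  1715^1180=1692
Found 1692 at exponent 1180.

1180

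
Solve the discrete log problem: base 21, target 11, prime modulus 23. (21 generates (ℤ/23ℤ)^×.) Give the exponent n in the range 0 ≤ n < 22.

Successive powers of 21 modulo 23:
  21^0=1  21^1=21  21^2=4  21^3=15  21^4=16  21^5=14
  21^6=18  21^7=10  21^8=3  21^9=17  21^10=12  21^11=22
  21^12=2  21^13=19  21^14=8  21^15=7  21^16=9  21^17=5
  21^18=13  21^19=20  21^20=6  21^21=11
So 21^21 ≡ 11 (mod 23), giving n = 21.

21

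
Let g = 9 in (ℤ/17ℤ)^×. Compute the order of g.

The order of 9 must divide p − 1 = 16 = 2^4.
Divisors: 1, 2, 4, 8, 16.
Check each in increasing order: 9^1 ≡ 9;  9^2 ≡ 13;  9^4 ≡ 16;  9^8 ≡ 1.
Smallest exponent giving 1 is 8.

8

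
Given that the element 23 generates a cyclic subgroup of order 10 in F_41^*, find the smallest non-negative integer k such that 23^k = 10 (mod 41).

8

Successive powers of 23 modulo 41:
  23^0=1  23^1=23  23^2=37  23^3=31  23^4=16  23^5=40
  23^6=18  23^7=4  23^8=10
So 23^8 ≡ 10 (mod 41), giving k = 8.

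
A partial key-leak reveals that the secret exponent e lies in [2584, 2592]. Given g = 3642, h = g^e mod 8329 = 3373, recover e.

2592

Compute 3642^2584 mod 8329 = 6371, then multiply by 3642 repeatedly:
  3642^2584=6371  3642^2585=6917  3642^2586=4818  3642^2587=6282  3642^2588=7610
  3642^2589=5037  3642^2590=4296  3642^2591=4170  3642^2592=3373
Found 3373 at exponent 2592.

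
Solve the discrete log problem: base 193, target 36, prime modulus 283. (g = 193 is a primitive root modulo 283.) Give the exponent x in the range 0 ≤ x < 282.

164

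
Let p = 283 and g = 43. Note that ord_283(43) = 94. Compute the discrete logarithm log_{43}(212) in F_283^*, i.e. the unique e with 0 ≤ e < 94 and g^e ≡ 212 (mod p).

Baby-step giant-step with m = ceil(sqrt(94)) = 10.
Baby table (43^j mod 283 for j=0..9):
  0:1  1:43  2:151  3:267  4:161  5:131  6:256  7:254
  8:168  9:149
Giant step factor: 43^(-10) ≡ 86 (mod 283).
Scan 212·86^i mod 283 for i = 0, 1, …:
  i=0: 212   i=1: 120   i=2: 132   i=3: 32
  i=4: 205   i=5: 84   i=6: 149
Match at i=6, j=9: e = 6·10 + 9 = 69.

69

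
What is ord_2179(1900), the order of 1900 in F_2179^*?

The order of 1900 must divide p − 1 = 2178 = 2 · 3^2 · 11^2.
Divisors: 1, 2, 3, 6, 9, 11, 18, 22, 33, 66, 99, 121, 198, 242, 363, 726, 1089, 2178.
Check each in increasing order: 1900^1 ≡ 1900;  1900^2 ≡ 1576;  1900^3 ≡ 454;  1900^6 ≡ 1290;  1900^9 ≡ 1688;  1900^11 ≡ 1908;  1900^18 ≡ 1391;  1900^22 ≡ 1534;  1900^33 ≡ 475;  1900^66 ≡ 1188;  1900^99 ≡ 2118;  1900^121 ≡ 123;  1900^198 ≡ 1542;  1900^242 ≡ 2055;  1900^363 ≡ 1.
Smallest exponent giving 1 is 363.

363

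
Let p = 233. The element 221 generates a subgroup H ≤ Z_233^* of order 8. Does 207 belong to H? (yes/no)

no

⟨221⟩ has order 8; its elements mod 233 are {1, 12, 89, 97, 136, 144, 221, 232}.
207 is not in this set.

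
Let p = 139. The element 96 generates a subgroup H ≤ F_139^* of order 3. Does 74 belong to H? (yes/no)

no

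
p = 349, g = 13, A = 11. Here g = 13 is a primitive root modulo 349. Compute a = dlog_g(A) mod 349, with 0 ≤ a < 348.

63

Baby-step giant-step with m = ceil(sqrt(348)) = 19.
Baby table (13^j mod 349 for j=0..18):
  0:1  1:13  2:169  3:103  4:292  5:306  6:139  7:62
  8:108  9:8  10:104  11:305  12:126  13:242  14:5  15:65
  16:147  17:166  18:64
Giant step factor: 13^(-19) ≡ 112 (mod 349).
Scan 11·112^i mod 349 for i = 0, 1, …:
  i=0: 11   i=1: 185   i=2: 129   i=3: 139
Match at i=3, j=6: a = 3·19 + 6 = 63.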